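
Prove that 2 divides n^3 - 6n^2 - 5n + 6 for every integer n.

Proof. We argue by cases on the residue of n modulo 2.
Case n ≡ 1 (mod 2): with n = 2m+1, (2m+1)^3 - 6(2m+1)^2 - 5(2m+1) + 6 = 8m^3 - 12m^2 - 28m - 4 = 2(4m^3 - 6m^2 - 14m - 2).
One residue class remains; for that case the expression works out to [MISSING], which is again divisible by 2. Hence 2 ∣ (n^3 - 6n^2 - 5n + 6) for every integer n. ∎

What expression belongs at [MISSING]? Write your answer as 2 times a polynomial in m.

2(4m^3 - 12m^2 - 5m + 3)

Only n ≡ 0 (mod 2) is unaccounted for. Put n = 2m:
(2m)^3 - 6(2m)^2 - 5(2m) + 6 expands to 8m^3 - 24m^2 - 10m + 6,
and factoring out 2 leaves 2(4m^3 - 12m^2 - 5m + 3).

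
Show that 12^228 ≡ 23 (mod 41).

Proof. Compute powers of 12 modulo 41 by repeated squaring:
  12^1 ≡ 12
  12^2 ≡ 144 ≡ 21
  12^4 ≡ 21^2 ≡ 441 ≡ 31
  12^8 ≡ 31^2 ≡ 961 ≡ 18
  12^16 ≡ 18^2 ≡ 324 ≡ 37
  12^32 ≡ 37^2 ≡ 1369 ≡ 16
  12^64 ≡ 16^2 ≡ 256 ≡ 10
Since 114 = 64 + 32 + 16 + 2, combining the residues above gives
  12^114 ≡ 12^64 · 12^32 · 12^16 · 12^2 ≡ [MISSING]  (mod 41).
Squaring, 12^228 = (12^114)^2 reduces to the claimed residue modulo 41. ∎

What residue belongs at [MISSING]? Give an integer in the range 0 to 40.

8

Multiply the listed residues: 10 · 16 · 37 · 21 = 160 → 5920 → 124320.
Reducing modulo 41: 124320 = 3032·41 + 8, so 12^114 ≡ 8.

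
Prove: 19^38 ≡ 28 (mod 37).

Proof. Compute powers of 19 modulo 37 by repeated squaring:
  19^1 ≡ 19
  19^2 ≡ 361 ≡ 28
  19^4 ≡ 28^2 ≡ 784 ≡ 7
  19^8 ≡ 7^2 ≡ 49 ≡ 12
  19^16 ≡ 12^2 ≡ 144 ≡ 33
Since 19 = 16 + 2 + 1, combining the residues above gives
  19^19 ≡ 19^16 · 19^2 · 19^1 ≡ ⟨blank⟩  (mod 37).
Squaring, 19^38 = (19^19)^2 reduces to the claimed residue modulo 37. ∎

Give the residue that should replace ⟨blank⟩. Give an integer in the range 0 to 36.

18

19^16 · 19^2 · 19^1 ≡ 33 · 28 · 19 = 17556.
17556 mod 37 = 18, so 19^19 ≡ 18 (mod 37).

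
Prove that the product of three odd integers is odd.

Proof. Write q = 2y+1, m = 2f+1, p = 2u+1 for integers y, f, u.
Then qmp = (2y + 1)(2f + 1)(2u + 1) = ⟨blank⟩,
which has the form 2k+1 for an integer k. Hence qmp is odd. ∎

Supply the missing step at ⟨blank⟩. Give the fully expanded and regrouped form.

2(4fuy + 2fu + 2fy + f + 2uy + u + y) + 1

(2y + 1)(2f + 1)(2u + 1) = 8fuy + 4fu + 4fy + 2f + 4uy + 2u + 2y + 1
= 2(4fuy + 2fu + 2fy + f + 2uy + u + y) + 1.
Since 4fuy + 2fu + 2fy + f + 2uy + u + y is an integer, the product is of the form 2k+1 for an integer k.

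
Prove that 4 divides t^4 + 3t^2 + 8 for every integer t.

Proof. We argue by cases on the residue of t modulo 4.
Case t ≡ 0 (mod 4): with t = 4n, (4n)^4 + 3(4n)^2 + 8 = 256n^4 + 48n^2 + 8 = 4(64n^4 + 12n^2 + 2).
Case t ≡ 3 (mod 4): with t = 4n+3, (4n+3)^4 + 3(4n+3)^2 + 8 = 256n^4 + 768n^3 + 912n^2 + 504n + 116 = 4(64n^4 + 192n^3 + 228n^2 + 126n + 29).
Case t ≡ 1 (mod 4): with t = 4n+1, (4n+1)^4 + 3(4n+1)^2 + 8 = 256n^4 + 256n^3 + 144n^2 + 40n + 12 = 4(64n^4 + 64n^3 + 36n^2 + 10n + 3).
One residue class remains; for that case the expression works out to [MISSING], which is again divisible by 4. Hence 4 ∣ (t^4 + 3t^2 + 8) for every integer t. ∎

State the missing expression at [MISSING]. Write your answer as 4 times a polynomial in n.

4(64n^4 + 128n^3 + 108n^2 + 44n + 9)

The residues treated are {0, 3, 1}, so the missing case is t ≡ 2 (mod 4); write t = 4n+2.
Then (4n+2)^4 + 3(4n+2)^2 + 8 = 256n^4 + 512n^3 + 432n^2 + 176n + 36 = 4(64n^4 + 128n^3 + 108n^2 + 44n + 9).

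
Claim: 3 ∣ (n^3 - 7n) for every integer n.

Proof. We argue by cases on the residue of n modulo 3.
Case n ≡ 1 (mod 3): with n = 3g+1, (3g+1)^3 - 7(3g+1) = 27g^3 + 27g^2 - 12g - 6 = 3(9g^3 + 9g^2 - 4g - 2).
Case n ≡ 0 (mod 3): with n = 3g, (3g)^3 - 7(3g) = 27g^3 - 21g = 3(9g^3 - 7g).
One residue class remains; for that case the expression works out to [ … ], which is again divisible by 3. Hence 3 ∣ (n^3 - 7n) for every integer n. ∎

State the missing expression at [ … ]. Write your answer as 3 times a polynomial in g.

3(9g^3 + 18g^2 + 5g - 2)

Only n ≡ 2 (mod 3) is unaccounted for. Put n = 3g+2:
(3g+2)^3 - 7(3g+2) expands to 27g^3 + 54g^2 + 15g - 6,
and factoring out 3 leaves 3(9g^3 + 18g^2 + 5g - 2).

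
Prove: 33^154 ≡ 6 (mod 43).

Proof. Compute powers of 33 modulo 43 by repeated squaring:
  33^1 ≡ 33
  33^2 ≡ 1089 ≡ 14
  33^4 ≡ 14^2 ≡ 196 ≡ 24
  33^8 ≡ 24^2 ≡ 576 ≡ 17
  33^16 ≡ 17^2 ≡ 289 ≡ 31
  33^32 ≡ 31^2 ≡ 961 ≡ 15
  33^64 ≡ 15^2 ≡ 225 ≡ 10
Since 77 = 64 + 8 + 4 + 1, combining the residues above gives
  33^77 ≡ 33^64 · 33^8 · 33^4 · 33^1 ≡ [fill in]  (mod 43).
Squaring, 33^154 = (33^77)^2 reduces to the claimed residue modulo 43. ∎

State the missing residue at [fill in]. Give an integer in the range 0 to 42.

33^64 · 33^8 · 33^4 · 33^1 ≡ 10 · 17 · 24 · 33 = 134640.
134640 mod 43 = 7, so 33^77 ≡ 7 (mod 43).

7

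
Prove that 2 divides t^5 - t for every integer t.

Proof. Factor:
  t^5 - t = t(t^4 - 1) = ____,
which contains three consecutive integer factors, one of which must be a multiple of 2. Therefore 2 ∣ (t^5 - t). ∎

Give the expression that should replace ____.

t^4 - 1 = (t^2 - 1)(t^2 + 1), and t^2 - 1 = (t-1)(t+1).
So t(t^4 - 1) = (t - 1)t(t + 1)(t^2 + 1).

(t - 1)t(t + 1)(t^2 + 1)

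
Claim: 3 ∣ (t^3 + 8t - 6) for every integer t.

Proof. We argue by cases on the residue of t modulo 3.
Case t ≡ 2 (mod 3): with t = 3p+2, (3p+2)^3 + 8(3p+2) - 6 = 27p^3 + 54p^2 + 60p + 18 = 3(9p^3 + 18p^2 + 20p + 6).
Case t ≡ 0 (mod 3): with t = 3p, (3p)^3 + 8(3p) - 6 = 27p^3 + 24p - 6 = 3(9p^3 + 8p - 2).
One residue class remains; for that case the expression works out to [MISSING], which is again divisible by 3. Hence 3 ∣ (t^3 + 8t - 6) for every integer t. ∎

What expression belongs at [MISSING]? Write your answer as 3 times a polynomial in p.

3(9p^3 + 9p^2 + 11p + 1)

The residues treated are {2, 0}, so the missing case is t ≡ 1 (mod 3); write t = 3p+1.
Then (3p+1)^3 + 8(3p+1) - 6 = 27p^3 + 27p^2 + 33p + 3 = 3(9p^3 + 9p^2 + 11p + 1).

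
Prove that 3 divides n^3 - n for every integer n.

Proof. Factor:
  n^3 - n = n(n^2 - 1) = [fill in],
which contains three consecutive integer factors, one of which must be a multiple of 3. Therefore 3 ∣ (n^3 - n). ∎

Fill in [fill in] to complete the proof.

(n - 1)n(n + 1)

n(n^2 - 1) = n(n - 1)(n + 1) = (n - 1)n(n + 1).
These three factors are consecutive integers, so their product is divisible by 3.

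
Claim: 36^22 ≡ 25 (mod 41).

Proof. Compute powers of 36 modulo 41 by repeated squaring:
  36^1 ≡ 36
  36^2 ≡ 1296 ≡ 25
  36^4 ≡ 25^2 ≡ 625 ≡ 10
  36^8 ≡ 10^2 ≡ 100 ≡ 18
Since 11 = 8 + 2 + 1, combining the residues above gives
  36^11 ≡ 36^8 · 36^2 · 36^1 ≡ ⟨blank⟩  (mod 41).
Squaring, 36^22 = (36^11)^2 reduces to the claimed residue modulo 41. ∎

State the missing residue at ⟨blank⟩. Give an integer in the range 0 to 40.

36^8 · 36^2 · 36^1 ≡ 18 · 25 · 36 = 16200.
16200 mod 41 = 5, so 36^11 ≡ 5 (mod 41).

5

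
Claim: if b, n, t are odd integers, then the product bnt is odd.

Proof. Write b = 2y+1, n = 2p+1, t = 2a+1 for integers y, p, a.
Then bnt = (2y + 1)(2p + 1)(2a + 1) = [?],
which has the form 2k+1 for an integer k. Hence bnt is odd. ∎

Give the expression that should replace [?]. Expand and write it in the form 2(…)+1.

2(4apy + 2ap + 2ay + a + 2py + p + y) + 1

Expanding: (2y + 1)(2p + 1)(2a + 1) = 8apy + 4ap + 4ay + 2a + 4py + 2p + 2y + 1.
Every term except the constant is even, so this is 2(4apy + 2ap + 2ay + a + 2py + p + y) + 1,
and 4apy + 2ap + 2ay + a + 2py + p + y ∈ ℤ gives the required form.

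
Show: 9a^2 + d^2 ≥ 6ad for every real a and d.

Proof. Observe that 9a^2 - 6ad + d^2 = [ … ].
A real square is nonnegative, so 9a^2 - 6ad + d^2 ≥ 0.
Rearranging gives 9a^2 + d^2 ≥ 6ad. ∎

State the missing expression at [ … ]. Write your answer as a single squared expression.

The leading and trailing coefficients are 3^2 and 1^2, and 6 = 2·3·1, so the trinomial is (3a - d)^2.
Hence 9a^2 - 6ad + d^2 ≥ 0.

(3a - d)^2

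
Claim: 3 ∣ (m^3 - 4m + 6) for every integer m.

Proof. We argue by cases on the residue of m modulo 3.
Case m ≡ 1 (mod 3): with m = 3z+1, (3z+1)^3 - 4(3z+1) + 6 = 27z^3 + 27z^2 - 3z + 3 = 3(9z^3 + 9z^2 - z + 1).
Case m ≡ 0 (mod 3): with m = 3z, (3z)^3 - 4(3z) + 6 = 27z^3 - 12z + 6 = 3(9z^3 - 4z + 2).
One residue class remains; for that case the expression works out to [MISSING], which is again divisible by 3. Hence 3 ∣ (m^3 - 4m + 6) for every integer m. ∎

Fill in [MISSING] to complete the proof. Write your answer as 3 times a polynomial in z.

3(9z^3 + 18z^2 + 8z + 2)

The residues treated are {1, 0}, so the missing case is m ≡ 2 (mod 3); write m = 3z+2.
Then (3z+2)^3 - 4(3z+2) + 6 = 27z^3 + 54z^2 + 24z + 6 = 3(9z^3 + 18z^2 + 8z + 2).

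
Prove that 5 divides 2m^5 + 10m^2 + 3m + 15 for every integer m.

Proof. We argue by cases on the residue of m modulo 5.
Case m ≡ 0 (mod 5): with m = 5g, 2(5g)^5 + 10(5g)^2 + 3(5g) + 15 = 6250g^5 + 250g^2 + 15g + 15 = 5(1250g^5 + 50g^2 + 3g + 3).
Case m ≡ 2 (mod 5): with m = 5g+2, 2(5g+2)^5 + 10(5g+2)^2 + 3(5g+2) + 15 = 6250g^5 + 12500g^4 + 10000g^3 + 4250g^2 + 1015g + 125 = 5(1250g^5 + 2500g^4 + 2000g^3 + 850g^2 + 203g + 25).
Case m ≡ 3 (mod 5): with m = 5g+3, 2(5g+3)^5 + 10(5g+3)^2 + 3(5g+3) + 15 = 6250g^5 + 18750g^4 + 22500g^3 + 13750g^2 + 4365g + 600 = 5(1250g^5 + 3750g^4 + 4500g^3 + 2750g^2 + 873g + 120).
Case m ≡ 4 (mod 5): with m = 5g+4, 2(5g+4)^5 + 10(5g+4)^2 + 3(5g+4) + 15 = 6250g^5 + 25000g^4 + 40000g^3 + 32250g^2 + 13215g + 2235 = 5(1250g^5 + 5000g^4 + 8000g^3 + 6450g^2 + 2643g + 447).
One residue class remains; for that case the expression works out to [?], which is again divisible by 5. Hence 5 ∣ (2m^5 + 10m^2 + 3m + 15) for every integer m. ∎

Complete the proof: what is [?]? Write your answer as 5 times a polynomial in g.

Only m ≡ 1 (mod 5) is unaccounted for. Put m = 5g+1:
2(5g+1)^5 + 10(5g+1)^2 + 3(5g+1) + 15 expands to 6250g^5 + 6250g^4 + 2500g^3 + 750g^2 + 165g + 30,
and factoring out 5 leaves 5(1250g^5 + 1250g^4 + 500g^3 + 150g^2 + 33g + 6).

5(1250g^5 + 1250g^4 + 500g^3 + 150g^2 + 33g + 6)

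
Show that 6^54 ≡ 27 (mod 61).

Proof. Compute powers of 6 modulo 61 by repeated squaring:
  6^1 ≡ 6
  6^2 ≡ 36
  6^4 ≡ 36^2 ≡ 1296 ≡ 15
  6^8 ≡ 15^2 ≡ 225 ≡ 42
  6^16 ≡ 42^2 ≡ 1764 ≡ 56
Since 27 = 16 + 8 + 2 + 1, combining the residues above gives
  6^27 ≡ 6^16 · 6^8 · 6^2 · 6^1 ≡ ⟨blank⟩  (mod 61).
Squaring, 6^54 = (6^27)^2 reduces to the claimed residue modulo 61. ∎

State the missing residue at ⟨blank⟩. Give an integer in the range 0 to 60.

24

6^16 · 6^8 · 6^2 · 6^1 ≡ 56 · 42 · 36 · 6 = 508032.
508032 mod 61 = 24, so 6^27 ≡ 24 (mod 61).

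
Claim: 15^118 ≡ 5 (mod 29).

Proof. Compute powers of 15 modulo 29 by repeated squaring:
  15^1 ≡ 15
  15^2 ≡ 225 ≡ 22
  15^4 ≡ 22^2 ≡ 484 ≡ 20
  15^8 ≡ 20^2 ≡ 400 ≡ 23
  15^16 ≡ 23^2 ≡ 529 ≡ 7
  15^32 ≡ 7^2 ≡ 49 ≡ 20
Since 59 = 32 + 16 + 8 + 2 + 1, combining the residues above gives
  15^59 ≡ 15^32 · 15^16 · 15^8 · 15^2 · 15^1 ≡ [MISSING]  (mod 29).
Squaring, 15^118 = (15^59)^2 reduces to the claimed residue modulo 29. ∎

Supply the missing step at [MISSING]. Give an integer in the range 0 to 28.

Multiply the listed residues: 20 · 7 · 23 · 22 · 15 = 140 → 3220 → 70840 → 1062600.
Reducing modulo 29: 1062600 = 36641·29 + 11, so 15^59 ≡ 11.

11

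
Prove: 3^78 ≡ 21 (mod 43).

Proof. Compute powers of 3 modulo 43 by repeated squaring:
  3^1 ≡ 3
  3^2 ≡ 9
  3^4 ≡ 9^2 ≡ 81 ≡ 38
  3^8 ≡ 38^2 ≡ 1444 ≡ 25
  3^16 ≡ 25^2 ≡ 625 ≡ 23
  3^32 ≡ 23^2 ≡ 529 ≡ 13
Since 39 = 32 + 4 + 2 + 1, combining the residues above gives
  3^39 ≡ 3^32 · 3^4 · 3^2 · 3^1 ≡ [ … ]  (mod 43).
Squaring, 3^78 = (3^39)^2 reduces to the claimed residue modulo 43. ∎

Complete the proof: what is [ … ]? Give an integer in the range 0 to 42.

3^32 · 3^4 · 3^2 · 3^1 ≡ 13 · 38 · 9 · 3 = 13338.
13338 mod 43 = 8, so 3^39 ≡ 8 (mod 43).

8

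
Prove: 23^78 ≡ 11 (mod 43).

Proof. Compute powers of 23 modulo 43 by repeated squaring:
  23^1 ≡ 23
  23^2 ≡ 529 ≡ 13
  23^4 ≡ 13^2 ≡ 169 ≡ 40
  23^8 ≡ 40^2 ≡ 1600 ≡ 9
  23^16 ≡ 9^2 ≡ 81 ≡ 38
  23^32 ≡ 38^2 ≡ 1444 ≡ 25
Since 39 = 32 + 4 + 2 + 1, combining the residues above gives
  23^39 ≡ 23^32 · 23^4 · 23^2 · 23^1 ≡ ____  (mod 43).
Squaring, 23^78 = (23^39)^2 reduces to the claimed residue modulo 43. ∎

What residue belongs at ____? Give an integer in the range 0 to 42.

21

Multiply the listed residues: 25 · 40 · 13 · 23 = 1000 → 13000 → 299000.
Reducing modulo 43: 299000 = 6953·43 + 21, so 23^39 ≡ 21.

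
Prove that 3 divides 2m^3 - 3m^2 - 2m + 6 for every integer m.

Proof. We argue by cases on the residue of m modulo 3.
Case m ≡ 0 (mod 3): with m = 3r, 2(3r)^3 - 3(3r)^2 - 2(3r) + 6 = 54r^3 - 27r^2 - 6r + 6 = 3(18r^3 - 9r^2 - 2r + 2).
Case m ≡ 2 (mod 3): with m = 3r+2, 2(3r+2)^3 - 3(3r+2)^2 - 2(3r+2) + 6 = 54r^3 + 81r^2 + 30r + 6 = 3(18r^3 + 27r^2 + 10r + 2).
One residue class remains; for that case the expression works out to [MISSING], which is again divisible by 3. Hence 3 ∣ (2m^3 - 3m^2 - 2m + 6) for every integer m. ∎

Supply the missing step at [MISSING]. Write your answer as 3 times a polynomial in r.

Only m ≡ 1 (mod 3) is unaccounted for. Put m = 3r+1:
2(3r+1)^3 - 3(3r+1)^2 - 2(3r+1) + 6 expands to 54r^3 + 27r^2 - 6r + 3,
and factoring out 3 leaves 3(18r^3 + 9r^2 - 2r + 1).

3(18r^3 + 9r^2 - 2r + 1)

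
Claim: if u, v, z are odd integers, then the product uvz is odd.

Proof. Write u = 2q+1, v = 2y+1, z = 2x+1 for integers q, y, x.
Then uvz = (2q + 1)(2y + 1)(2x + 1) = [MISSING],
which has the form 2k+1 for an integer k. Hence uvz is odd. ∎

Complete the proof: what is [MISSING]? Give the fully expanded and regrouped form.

2(4qxy + 2qx + 2qy + q + 2xy + x + y) + 1

Expanding: (2q + 1)(2y + 1)(2x + 1) = 8qxy + 4qx + 4qy + 2q + 4xy + 2x + 2y + 1.
Every term except the constant is even, so this is 2(4qxy + 2qx + 2qy + q + 2xy + x + y) + 1,
and 4qxy + 2qx + 2qy + q + 2xy + x + y ∈ ℤ gives the required form.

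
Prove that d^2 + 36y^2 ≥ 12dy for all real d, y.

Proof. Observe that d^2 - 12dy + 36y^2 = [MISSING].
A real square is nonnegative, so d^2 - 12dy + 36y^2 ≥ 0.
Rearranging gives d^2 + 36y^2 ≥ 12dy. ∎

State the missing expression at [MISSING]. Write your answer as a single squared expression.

The leading and trailing coefficients are 1^2 and 6^2, and 12 = 2·1·6, so the trinomial is (d - 6y)^2.
Hence d^2 - 12dy + 36y^2 ≥ 0.

(d - 6y)^2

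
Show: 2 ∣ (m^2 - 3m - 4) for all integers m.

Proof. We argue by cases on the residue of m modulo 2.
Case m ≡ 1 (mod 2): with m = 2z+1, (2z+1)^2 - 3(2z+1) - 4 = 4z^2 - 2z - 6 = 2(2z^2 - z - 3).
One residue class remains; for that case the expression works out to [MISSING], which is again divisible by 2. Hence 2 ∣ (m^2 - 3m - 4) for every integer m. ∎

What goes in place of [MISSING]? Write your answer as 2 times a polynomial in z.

Only m ≡ 0 (mod 2) is unaccounted for. Put m = 2z:
(2z)^2 - 3(2z) - 4 expands to 4z^2 - 6z - 4,
and factoring out 2 leaves 2(2z^2 - 3z - 2).

2(2z^2 - 3z - 2)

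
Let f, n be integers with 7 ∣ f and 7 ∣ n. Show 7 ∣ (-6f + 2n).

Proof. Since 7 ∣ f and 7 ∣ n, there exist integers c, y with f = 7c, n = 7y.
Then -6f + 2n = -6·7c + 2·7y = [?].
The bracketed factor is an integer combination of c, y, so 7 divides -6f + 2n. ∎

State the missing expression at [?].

7(-6c + 2y)

Each term has a factor of 7: -6·7c + 2·7y = 7·(-6c + 2y).
Since -6c + 2y is an integer, 7 ∣ (-6f + 2n).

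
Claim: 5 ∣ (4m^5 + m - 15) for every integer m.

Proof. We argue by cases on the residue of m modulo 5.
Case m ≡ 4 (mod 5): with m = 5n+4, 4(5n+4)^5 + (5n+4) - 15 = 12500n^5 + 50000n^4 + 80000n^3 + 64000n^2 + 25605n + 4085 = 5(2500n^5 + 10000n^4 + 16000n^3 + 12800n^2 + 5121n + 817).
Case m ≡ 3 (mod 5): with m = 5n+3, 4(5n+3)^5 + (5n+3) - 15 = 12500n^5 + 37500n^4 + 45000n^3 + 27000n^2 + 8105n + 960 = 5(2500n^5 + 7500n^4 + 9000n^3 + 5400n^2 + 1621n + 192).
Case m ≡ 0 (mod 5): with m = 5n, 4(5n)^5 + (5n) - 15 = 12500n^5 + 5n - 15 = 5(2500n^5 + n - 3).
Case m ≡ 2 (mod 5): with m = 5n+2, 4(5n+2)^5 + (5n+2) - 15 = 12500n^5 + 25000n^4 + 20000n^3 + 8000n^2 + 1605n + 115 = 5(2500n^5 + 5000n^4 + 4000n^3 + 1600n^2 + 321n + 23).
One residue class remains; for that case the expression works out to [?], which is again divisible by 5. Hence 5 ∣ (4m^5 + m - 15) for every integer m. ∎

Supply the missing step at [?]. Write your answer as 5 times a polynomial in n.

5(2500n^5 + 2500n^4 + 1000n^3 + 200n^2 + 21n - 2)

Only m ≡ 1 (mod 5) is unaccounted for. Put m = 5n+1:
4(5n+1)^5 + (5n+1) - 15 expands to 12500n^5 + 12500n^4 + 5000n^3 + 1000n^2 + 105n - 10,
and factoring out 5 leaves 5(2500n^5 + 2500n^4 + 1000n^3 + 200n^2 + 21n - 2).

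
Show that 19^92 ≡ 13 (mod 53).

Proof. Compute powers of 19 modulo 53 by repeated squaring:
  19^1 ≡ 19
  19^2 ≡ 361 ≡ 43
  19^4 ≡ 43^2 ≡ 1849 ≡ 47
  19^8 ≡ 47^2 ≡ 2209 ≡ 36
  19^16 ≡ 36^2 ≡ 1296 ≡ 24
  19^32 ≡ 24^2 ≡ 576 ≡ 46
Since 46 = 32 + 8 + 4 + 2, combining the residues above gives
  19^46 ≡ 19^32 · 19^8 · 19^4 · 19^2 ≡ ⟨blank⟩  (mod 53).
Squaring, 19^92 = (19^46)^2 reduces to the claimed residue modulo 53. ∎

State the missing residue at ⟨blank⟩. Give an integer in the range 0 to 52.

19^32 · 19^8 · 19^4 · 19^2 ≡ 46 · 36 · 47 · 43 = 3346776.
3346776 mod 53 = 38, so 19^46 ≡ 38 (mod 53).

38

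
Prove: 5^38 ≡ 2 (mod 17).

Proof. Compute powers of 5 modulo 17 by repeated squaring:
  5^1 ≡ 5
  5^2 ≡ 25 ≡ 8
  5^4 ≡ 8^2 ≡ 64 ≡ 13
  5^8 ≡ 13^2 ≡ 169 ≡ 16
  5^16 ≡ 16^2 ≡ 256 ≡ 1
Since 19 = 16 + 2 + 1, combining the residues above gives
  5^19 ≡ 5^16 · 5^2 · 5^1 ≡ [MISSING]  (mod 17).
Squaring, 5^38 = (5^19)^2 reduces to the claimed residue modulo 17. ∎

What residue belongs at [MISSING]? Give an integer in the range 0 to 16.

Multiply the listed residues: 1 · 8 · 5 = 8 → 40.
Reducing modulo 17: 40 = 2·17 + 6, so 5^19 ≡ 6.

6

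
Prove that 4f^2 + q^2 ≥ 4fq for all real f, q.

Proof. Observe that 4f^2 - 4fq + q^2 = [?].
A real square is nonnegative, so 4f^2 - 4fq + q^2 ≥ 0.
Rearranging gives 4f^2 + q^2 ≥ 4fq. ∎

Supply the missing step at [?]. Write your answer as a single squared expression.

(2f - q)^2

The leading and trailing coefficients are 2^2 and 1^2, and 4 = 2·2·1, so the trinomial is (2f - q)^2.
Hence 4f^2 - 4fq + q^2 ≥ 0.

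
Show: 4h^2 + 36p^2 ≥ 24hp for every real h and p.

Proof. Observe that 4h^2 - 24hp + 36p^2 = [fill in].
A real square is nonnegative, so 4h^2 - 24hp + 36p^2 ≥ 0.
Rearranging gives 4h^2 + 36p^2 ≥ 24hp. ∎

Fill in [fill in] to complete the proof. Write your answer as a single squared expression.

4h^2 - 24hp + 36p^2 is a perfect-square trinomial: the outer terms are (2h)^2 and (6p)^2, and the cross term is -2·2h·6p.
So 4h^2 - 24hp + 36p^2 = (2h - 6p)^2 ≥ 0.

(2h - 6p)^2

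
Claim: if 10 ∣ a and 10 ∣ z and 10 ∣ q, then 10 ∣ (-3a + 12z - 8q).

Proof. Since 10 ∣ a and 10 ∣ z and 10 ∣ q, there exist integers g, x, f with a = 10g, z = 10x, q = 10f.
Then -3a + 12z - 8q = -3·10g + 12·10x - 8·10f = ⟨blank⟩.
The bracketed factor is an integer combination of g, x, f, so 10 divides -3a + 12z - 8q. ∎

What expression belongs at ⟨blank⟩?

10(-8f - 3g + 12x)

Each term has a factor of 10: -3·10g + 12·10x - 8·10f = 10·(-8f - 3g + 12x).
Since -8f - 3g + 12x is an integer, 10 ∣ (-3a + 12z - 8q).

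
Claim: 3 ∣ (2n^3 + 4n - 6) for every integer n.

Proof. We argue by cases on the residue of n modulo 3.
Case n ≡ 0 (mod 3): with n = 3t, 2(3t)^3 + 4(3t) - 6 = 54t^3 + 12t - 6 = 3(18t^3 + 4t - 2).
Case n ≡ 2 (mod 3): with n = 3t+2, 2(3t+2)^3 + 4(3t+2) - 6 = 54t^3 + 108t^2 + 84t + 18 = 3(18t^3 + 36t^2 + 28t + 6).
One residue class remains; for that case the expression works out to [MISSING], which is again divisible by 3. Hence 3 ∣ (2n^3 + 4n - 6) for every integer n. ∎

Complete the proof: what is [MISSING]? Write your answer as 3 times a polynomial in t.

3(18t^3 + 18t^2 + 10t)

The residues treated are {0, 2}, so the missing case is n ≡ 1 (mod 3); write n = 3t+1.
Then 2(3t+1)^3 + 4(3t+1) - 6 = 54t^3 + 54t^2 + 30t = 3(18t^3 + 18t^2 + 10t).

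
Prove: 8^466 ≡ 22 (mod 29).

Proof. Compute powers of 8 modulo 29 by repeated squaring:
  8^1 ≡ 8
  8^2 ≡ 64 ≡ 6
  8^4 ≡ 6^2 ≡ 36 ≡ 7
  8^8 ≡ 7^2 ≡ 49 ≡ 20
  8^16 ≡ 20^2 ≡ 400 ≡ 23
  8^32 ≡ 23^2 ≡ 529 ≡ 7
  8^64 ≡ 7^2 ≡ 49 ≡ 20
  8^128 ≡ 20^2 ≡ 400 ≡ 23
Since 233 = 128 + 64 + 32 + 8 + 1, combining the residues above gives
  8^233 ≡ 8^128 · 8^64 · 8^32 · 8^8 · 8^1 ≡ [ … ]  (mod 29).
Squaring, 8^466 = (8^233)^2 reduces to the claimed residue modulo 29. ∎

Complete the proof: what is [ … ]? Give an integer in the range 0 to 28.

8^128 · 8^64 · 8^32 · 8^8 · 8^1 ≡ 23 · 20 · 7 · 20 · 8 = 515200.
515200 mod 29 = 15, so 8^233 ≡ 15 (mod 29).

15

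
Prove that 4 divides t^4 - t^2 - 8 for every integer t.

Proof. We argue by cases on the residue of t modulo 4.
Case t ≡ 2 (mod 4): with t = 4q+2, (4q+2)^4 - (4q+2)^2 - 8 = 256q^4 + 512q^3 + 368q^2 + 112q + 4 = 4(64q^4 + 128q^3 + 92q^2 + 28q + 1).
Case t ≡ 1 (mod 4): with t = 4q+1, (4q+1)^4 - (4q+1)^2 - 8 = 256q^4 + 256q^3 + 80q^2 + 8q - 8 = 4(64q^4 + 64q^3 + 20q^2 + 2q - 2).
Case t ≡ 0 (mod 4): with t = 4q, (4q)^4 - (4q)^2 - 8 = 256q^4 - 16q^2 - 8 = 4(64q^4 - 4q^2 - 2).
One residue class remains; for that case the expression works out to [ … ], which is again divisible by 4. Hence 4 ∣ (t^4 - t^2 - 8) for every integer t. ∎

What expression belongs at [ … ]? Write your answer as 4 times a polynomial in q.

4(64q^4 + 192q^3 + 212q^2 + 102q + 16)

The residues treated are {2, 1, 0}, so the missing case is t ≡ 3 (mod 4); write t = 4q+3.
Then (4q+3)^4 - (4q+3)^2 - 8 = 256q^4 + 768q^3 + 848q^2 + 408q + 64 = 4(64q^4 + 192q^3 + 212q^2 + 102q + 16).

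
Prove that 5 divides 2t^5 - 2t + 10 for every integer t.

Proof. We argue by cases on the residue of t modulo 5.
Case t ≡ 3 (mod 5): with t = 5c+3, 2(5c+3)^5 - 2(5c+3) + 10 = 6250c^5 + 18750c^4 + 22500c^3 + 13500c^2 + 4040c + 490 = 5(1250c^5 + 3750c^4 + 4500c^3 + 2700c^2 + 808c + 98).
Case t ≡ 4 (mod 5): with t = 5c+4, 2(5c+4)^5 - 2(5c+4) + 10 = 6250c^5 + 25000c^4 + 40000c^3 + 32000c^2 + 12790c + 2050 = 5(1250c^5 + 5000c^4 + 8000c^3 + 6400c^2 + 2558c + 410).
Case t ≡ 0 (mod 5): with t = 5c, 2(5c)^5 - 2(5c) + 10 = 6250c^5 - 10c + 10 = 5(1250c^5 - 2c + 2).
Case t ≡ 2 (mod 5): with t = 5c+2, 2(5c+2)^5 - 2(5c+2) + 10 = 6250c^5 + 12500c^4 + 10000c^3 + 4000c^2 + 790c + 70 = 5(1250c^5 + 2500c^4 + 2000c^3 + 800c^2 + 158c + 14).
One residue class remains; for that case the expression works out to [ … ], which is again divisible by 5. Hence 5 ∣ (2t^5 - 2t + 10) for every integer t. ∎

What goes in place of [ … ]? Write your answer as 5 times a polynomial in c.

5(1250c^5 + 1250c^4 + 500c^3 + 100c^2 + 8c + 2)

Only t ≡ 1 (mod 5) is unaccounted for. Put t = 5c+1:
2(5c+1)^5 - 2(5c+1) + 10 expands to 6250c^5 + 6250c^4 + 2500c^3 + 500c^2 + 40c + 10,
and factoring out 5 leaves 5(1250c^5 + 1250c^4 + 500c^3 + 100c^2 + 8c + 2).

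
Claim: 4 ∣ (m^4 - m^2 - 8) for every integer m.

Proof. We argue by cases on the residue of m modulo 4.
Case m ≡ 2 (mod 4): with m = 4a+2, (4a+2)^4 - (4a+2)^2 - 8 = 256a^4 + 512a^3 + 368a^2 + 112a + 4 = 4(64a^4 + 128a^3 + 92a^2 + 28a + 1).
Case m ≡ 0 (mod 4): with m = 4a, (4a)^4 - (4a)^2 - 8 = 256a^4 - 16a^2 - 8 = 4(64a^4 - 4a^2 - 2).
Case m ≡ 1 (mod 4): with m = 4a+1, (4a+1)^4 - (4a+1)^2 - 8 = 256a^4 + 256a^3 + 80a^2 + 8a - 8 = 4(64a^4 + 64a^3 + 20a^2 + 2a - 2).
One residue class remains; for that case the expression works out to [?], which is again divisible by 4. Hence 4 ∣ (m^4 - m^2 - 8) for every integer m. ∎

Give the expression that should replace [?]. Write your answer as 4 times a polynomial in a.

4(64a^4 + 192a^3 + 212a^2 + 102a + 16)

Only m ≡ 3 (mod 4) is unaccounted for. Put m = 4a+3:
(4a+3)^4 - (4a+3)^2 - 8 expands to 256a^4 + 768a^3 + 848a^2 + 408a + 64,
and factoring out 4 leaves 4(64a^4 + 192a^3 + 212a^2 + 102a + 16).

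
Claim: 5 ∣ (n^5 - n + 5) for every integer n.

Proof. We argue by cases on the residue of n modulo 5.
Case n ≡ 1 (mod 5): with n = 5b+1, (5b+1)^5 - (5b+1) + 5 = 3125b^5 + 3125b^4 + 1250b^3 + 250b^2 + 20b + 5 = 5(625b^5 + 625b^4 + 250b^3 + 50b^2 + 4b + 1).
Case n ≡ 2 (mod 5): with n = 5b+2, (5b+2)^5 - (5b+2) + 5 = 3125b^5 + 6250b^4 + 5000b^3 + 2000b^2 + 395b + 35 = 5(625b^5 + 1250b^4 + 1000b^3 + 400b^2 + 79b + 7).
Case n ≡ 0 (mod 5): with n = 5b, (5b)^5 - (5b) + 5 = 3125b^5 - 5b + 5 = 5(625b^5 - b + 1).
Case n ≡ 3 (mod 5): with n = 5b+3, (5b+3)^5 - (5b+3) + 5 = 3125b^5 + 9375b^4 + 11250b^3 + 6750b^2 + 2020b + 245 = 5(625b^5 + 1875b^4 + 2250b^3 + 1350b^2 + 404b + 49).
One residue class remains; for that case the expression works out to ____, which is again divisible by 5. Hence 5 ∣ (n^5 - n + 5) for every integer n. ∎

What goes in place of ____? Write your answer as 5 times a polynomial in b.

The residues treated are {1, 2, 0, 3}, so the missing case is n ≡ 4 (mod 5); write n = 5b+4.
Then (5b+4)^5 - (5b+4) + 5 = 3125b^5 + 12500b^4 + 20000b^3 + 16000b^2 + 6395b + 1025 = 5(625b^5 + 2500b^4 + 4000b^3 + 3200b^2 + 1279b + 205).

5(625b^5 + 2500b^4 + 4000b^3 + 3200b^2 + 1279b + 205)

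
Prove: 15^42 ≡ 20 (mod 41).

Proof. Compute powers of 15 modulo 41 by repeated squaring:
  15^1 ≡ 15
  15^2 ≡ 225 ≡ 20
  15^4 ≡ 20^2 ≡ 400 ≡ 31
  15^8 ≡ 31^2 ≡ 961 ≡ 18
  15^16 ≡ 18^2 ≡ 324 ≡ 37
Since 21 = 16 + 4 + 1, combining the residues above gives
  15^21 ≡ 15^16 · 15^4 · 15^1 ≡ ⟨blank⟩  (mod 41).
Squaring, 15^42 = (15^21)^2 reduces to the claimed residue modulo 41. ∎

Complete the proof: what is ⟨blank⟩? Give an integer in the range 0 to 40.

15^16 · 15^4 · 15^1 ≡ 37 · 31 · 15 = 17205.
17205 mod 41 = 26, so 15^21 ≡ 26 (mod 41).

26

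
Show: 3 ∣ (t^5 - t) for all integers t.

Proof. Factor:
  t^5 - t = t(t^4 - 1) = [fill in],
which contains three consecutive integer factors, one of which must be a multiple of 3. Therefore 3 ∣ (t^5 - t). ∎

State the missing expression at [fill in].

(t - 1)t(t + 1)(t^2 + 1)

t^4 - 1 = (t^2 - 1)(t^2 + 1), and t^2 - 1 = (t-1)(t+1).
So t(t^4 - 1) = (t - 1)t(t + 1)(t^2 + 1).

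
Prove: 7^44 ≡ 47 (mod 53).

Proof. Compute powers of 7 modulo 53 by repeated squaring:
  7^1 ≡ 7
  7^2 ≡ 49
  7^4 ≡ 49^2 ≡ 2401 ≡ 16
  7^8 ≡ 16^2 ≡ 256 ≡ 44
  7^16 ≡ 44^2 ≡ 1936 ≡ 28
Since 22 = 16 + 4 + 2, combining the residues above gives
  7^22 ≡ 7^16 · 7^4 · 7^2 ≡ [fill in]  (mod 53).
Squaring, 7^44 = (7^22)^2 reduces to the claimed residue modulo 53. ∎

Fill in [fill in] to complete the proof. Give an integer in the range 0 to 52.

7^16 · 7^4 · 7^2 ≡ 28 · 16 · 49 = 21952.
21952 mod 53 = 10, so 7^22 ≡ 10 (mod 53).

10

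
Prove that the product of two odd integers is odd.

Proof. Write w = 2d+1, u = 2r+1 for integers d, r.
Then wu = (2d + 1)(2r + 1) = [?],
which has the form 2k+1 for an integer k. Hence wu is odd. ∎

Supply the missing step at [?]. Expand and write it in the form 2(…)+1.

2(2dr + d + r) + 1

Expanding: (2d + 1)(2r + 1) = 4dr + 2d + 2r + 1.
Every term except the constant is even, so this is 2(2dr + d + r) + 1,
and 2dr + d + r ∈ ℤ gives the required form.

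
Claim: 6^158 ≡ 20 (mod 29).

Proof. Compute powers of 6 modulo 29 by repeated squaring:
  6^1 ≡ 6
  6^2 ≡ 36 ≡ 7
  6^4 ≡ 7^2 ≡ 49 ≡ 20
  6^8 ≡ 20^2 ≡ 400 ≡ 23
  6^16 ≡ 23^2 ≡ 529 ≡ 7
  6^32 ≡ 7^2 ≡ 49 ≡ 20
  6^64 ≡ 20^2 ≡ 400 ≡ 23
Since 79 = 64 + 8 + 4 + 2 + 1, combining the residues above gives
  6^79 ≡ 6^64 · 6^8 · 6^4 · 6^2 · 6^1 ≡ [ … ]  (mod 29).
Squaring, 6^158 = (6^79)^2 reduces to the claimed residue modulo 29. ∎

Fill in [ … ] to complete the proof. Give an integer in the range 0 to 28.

22

Multiply the listed residues: 23 · 23 · 20 · 7 · 6 = 529 → 10580 → 74060 → 444360.
Reducing modulo 29: 444360 = 15322·29 + 22, so 6^79 ≡ 22.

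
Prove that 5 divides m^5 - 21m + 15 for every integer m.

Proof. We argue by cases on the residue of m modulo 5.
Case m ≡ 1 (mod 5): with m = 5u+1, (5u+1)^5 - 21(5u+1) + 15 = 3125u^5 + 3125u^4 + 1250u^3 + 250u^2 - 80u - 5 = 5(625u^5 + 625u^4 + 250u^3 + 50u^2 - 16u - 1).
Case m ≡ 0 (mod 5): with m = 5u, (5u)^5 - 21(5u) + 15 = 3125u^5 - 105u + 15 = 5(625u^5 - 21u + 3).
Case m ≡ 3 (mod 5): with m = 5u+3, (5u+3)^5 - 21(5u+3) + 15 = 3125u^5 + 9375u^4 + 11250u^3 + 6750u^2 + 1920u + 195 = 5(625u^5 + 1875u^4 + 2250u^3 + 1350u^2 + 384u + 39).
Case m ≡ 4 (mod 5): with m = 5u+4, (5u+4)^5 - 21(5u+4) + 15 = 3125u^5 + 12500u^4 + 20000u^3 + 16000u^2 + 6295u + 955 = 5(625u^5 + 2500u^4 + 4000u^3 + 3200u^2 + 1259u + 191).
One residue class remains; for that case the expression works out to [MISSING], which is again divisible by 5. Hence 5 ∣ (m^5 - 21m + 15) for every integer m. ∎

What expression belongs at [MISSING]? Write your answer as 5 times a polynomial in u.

Only m ≡ 2 (mod 5) is unaccounted for. Put m = 5u+2:
(5u+2)^5 - 21(5u+2) + 15 expands to 3125u^5 + 6250u^4 + 5000u^3 + 2000u^2 + 295u + 5,
and factoring out 5 leaves 5(625u^5 + 1250u^4 + 1000u^3 + 400u^2 + 59u + 1).

5(625u^5 + 1250u^4 + 1000u^3 + 400u^2 + 59u + 1)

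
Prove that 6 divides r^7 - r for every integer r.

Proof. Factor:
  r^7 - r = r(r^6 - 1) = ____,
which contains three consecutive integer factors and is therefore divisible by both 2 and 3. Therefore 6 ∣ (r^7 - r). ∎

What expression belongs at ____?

(r - 1)r(r + 1)(r^4 + r^2 + 1)

r^6 - 1 = (r^2 - 1)(r^4 + r^2 + 1), and r^2 - 1 = (r-1)(r+1).
So r(r^6 - 1) = (r - 1)r(r + 1)(r^4 + r^2 + 1).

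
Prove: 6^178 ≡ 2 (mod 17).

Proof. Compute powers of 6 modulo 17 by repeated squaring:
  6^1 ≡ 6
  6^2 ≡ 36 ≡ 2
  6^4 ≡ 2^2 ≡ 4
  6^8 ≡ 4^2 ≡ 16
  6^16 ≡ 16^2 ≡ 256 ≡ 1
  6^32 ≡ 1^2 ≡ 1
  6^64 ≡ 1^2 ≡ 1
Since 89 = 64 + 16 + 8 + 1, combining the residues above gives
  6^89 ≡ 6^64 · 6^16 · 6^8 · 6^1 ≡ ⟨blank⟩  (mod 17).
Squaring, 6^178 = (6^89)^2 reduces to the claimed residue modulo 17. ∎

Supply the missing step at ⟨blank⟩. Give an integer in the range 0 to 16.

11

Multiply the listed residues: 1 · 1 · 16 · 6 = 1 → 16 → 96.
Reducing modulo 17: 96 = 5·17 + 11, so 6^89 ≡ 11.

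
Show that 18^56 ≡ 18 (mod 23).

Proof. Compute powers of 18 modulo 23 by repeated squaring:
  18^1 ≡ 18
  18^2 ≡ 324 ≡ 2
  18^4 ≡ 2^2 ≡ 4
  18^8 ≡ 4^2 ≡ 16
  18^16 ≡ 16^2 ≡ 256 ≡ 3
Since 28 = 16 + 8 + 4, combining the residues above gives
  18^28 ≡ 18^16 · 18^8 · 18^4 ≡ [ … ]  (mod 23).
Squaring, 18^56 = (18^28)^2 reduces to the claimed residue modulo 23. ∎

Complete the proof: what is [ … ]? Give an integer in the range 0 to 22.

8

18^16 · 18^8 · 18^4 ≡ 3 · 16 · 4 = 192.
192 mod 23 = 8, so 18^28 ≡ 8 (mod 23).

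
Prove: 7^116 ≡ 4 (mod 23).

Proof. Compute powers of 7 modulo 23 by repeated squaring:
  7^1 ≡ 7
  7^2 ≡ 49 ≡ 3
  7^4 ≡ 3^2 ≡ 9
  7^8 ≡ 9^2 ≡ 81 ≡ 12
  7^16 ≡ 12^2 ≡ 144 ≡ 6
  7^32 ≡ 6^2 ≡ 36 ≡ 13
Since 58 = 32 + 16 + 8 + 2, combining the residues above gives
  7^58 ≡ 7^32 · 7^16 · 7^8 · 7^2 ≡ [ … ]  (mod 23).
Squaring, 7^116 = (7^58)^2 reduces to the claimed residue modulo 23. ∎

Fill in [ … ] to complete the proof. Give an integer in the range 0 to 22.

2

Multiply the listed residues: 13 · 6 · 12 · 3 = 78 → 936 → 2808.
Reducing modulo 23: 2808 = 122·23 + 2, so 7^58 ≡ 2.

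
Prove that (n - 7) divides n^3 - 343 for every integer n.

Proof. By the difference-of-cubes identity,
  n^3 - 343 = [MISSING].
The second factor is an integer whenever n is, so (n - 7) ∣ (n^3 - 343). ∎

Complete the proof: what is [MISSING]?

Polynomial division of n^3 - 343 by n - 7 leaves remainder 0 and quotient n^2 + 7n + 49.
Hence n^3 - 343 = (n - 7)(n^2 + 7n + 49).

(n - 7)(n^2 + 7n + 49)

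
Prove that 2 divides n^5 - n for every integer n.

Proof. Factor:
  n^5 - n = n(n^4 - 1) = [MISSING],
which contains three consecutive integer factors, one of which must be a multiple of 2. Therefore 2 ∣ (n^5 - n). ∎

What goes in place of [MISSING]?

(n - 1)n(n + 1)(n^2 + 1)

n^4 - 1 = (n^2 - 1)(n^2 + 1), and n^2 - 1 = (n-1)(n+1).
So n(n^4 - 1) = (n - 1)n(n + 1)(n^2 + 1).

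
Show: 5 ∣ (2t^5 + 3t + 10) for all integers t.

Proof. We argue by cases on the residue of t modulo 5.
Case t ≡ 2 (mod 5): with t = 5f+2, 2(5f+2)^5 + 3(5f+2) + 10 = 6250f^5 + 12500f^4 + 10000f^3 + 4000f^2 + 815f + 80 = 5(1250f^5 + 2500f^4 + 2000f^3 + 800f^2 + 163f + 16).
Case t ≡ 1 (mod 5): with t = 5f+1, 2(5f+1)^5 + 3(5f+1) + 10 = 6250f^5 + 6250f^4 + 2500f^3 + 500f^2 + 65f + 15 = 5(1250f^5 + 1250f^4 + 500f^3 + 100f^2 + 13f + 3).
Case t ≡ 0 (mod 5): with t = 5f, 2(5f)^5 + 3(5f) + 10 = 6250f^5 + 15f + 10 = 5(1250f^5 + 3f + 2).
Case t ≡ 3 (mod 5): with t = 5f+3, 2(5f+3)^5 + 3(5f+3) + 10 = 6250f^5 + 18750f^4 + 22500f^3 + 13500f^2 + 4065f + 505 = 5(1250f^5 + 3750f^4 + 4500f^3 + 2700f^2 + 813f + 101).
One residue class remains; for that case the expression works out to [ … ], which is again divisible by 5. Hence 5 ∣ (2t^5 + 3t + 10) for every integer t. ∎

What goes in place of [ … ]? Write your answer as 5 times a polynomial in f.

Only t ≡ 4 (mod 5) is unaccounted for. Put t = 5f+4:
2(5f+4)^5 + 3(5f+4) + 10 expands to 6250f^5 + 25000f^4 + 40000f^3 + 32000f^2 + 12815f + 2070,
and factoring out 5 leaves 5(1250f^5 + 5000f^4 + 8000f^3 + 6400f^2 + 2563f + 414).

5(1250f^5 + 5000f^4 + 8000f^3 + 6400f^2 + 2563f + 414)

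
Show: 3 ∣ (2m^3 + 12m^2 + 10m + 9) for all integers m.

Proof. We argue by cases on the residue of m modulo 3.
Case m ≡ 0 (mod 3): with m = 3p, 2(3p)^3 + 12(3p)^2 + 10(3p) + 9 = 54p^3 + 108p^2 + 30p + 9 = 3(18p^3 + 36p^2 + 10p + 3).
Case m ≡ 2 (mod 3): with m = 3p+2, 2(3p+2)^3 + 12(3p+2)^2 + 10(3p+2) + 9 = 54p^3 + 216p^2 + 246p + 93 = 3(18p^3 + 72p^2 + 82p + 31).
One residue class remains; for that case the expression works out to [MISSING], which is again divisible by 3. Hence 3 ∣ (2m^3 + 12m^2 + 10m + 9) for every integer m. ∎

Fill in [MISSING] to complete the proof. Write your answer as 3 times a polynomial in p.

Only m ≡ 1 (mod 3) is unaccounted for. Put m = 3p+1:
2(3p+1)^3 + 12(3p+1)^2 + 10(3p+1) + 9 expands to 54p^3 + 162p^2 + 120p + 33,
and factoring out 3 leaves 3(18p^3 + 54p^2 + 40p + 11).

3(18p^3 + 54p^2 + 40p + 11)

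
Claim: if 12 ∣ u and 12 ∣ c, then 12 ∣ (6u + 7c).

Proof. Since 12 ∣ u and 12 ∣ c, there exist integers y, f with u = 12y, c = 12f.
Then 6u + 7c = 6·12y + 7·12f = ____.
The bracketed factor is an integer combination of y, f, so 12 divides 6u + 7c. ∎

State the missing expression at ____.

Pull the common 12 out of every term: 6·12y + 7·12f = 12(7f + 6y).
7f + 6y is an integer, which exhibits the divisibility.

12(7f + 6y)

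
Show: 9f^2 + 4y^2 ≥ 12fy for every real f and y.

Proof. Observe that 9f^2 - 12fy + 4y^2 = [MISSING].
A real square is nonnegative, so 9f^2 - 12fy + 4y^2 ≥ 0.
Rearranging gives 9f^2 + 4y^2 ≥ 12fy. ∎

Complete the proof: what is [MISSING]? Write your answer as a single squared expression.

(3f - 2y)^2

The leading and trailing coefficients are 3^2 and 2^2, and 12 = 2·3·2, so the trinomial is (3f - 2y)^2.
Hence 9f^2 - 12fy + 4y^2 ≥ 0.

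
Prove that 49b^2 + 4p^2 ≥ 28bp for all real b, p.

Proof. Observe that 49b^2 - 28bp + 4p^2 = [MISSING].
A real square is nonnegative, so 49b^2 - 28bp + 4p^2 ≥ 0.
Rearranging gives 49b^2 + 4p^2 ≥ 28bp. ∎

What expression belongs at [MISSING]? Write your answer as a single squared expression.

The leading and trailing coefficients are 7^2 and 2^2, and 28 = 2·7·2, so the trinomial is (7b - 2p)^2.
Hence 49b^2 - 28bp + 4p^2 ≥ 0.

(7b - 2p)^2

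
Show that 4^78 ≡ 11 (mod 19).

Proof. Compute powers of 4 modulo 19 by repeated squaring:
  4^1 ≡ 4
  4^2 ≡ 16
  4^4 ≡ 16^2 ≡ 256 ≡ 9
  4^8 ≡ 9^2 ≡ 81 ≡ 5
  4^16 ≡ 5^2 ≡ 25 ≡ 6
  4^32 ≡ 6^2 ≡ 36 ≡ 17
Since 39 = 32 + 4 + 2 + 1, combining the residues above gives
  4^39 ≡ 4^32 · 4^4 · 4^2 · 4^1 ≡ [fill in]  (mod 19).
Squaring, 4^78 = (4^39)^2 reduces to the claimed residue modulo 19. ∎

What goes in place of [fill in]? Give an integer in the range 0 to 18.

4^32 · 4^4 · 4^2 · 4^1 ≡ 17 · 9 · 16 · 4 = 9792.
9792 mod 19 = 7, so 4^39 ≡ 7 (mod 19).

7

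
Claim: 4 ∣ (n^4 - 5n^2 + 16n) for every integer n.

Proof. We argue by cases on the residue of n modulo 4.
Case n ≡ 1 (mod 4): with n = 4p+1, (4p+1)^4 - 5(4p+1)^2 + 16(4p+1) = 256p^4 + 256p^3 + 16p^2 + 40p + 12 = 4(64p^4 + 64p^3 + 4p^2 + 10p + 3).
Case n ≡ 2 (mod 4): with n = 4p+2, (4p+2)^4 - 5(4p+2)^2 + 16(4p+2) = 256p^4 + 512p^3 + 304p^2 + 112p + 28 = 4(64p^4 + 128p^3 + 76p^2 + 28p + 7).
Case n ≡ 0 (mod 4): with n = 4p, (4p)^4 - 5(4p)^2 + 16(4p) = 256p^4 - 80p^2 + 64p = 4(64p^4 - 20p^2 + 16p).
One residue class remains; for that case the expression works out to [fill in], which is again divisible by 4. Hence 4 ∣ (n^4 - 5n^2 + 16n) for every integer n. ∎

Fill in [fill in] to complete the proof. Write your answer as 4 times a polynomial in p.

4(64p^4 + 192p^3 + 196p^2 + 94p + 21)

Only n ≡ 3 (mod 4) is unaccounted for. Put n = 4p+3:
(4p+3)^4 - 5(4p+3)^2 + 16(4p+3) expands to 256p^4 + 768p^3 + 784p^2 + 376p + 84,
and factoring out 4 leaves 4(64p^4 + 192p^3 + 196p^2 + 94p + 21).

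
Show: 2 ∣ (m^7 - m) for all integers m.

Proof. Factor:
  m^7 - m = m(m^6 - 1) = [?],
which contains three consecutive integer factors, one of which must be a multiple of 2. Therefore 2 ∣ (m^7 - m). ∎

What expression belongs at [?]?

(m - 1)m(m + 1)(m^4 + m^2 + 1)

m^6 - 1 = (m^2 - 1)(m^4 + m^2 + 1), and m^2 - 1 = (m-1)(m+1).
So m(m^6 - 1) = (m - 1)m(m + 1)(m^4 + m^2 + 1).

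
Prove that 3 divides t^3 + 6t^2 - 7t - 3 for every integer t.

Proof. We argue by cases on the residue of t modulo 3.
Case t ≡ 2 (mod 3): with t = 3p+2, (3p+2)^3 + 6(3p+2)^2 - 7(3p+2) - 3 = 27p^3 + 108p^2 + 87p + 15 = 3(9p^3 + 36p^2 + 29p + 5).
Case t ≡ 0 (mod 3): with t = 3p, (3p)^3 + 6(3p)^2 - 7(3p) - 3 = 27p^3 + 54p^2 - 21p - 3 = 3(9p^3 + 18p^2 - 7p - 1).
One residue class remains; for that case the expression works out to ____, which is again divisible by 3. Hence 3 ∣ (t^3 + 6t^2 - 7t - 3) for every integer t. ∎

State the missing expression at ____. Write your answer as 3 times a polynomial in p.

Only t ≡ 1 (mod 3) is unaccounted for. Put t = 3p+1:
(3p+1)^3 + 6(3p+1)^2 - 7(3p+1) - 3 expands to 27p^3 + 81p^2 + 24p - 3,
and factoring out 3 leaves 3(9p^3 + 27p^2 + 8p - 1).

3(9p^3 + 27p^2 + 8p - 1)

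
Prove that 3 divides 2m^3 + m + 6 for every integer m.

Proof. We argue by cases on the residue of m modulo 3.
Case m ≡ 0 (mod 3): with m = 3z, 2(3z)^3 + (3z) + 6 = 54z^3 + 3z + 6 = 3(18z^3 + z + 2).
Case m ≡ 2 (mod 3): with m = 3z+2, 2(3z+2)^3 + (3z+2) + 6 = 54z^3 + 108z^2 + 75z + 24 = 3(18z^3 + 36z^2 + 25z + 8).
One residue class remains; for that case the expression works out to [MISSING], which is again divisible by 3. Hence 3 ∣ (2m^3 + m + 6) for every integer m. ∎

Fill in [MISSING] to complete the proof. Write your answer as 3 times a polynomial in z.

3(18z^3 + 18z^2 + 7z + 3)

Only m ≡ 1 (mod 3) is unaccounted for. Put m = 3z+1:
2(3z+1)^3 + (3z+1) + 6 expands to 54z^3 + 54z^2 + 21z + 9,
and factoring out 3 leaves 3(18z^3 + 18z^2 + 7z + 3).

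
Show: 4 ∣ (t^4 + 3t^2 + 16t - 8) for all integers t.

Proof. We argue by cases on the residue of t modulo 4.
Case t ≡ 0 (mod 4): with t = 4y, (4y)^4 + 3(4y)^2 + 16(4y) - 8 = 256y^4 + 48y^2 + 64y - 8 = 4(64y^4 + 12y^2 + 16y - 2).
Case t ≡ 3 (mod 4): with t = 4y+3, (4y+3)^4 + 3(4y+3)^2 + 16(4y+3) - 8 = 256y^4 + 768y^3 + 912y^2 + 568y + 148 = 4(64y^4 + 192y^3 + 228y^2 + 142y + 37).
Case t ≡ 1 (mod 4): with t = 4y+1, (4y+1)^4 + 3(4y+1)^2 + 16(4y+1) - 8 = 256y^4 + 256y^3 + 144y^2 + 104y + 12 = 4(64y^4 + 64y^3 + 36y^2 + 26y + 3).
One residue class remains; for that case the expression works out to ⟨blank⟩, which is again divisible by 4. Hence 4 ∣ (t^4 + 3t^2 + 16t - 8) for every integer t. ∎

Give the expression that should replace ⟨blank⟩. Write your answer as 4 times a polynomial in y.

4(64y^4 + 128y^3 + 108y^2 + 60y + 13)

The residues treated are {0, 3, 1}, so the missing case is t ≡ 2 (mod 4); write t = 4y+2.
Then (4y+2)^4 + 3(4y+2)^2 + 16(4y+2) - 8 = 256y^4 + 512y^3 + 432y^2 + 240y + 52 = 4(64y^4 + 128y^3 + 108y^2 + 60y + 13).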